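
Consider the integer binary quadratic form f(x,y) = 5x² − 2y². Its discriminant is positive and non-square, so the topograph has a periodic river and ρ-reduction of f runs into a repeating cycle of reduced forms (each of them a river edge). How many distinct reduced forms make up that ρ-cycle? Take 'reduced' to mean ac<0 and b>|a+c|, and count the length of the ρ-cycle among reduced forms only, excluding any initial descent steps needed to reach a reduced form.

D = 40, ⌊√D⌋ = 6
descent: ρ → (-2,4,3)  [lands on river]
river: ρ → (3,2,-3)
river: ρ → (-3,4,2)
river: ρ → (2,4,-3)
river: ρ → (-3,2,3)
river: ρ → (3,4,-2)
ρ-cycle length = 6 (tail of 1 descent step not counted)

6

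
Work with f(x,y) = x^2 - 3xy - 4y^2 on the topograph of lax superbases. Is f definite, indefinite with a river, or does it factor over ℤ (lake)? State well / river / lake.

D = b²−4ac = (-3)² − 4·1·(-4) = 25
D = 5² is a perfect square ⇒ form factors over ℤ ⇒ lakes

lake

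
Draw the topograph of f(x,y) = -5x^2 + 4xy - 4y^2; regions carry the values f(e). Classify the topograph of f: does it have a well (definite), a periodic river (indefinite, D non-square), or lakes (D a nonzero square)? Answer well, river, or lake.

D = b²−4ac = 4² − 4·(-5)·(-4) = -64
D < 0 ⇒ definite ⇒ every region one sign ⇒ single well

well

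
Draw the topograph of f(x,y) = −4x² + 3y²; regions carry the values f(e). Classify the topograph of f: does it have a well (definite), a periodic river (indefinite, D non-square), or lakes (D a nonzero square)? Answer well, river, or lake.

D = b²−4ac = 0² − 4·(-4)·3 = 48
D > 0 non-square ⇒ indefinite ⇒ periodic river

river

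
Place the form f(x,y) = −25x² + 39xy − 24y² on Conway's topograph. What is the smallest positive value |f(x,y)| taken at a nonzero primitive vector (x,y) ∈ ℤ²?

translate: b→11 (≡-39 mod 50), so (25,-39,24)→(25,11,10)
flip: (25,11,10)→(10,-11,25)
translate: b→9 (≡-11 mod 20), so (10,-11,25)→(10,9,24)
reduced (well bottom): (10,9,24) with a≤c, −a<b≤a
well minimum |f| = |-10| = 10 (negative-definite)

10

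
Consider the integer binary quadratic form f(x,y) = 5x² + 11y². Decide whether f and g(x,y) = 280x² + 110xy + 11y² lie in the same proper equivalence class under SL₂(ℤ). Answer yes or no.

D₁ = -220, D₂ = -220
f: reduced (well bottom): (5,0,11) with a≤c, −a<b≤a
g: flip: (280,110,11)→(11,-110,280)
g: translate: b→0 (≡-110 mod 22), so (11,-110,280)→(11,0,5)
g: flip: (11,0,5)→(5,0,11)
g: reduced (well bottom): (5,0,11) with a≤c, −a<b≤a
reduced forms (5, 0, 11) vs (5, 0, 11) ⇒ equivalent

yes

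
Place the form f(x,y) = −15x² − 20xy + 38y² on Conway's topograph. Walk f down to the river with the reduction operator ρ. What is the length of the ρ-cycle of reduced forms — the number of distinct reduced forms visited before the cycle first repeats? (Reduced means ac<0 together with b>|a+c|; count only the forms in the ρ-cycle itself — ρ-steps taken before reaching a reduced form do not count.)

D = 2680, ⌊√D⌋ = 51
descent: ρ → (38,20,-15)
descent: ρ → (-15,40,18)  [lands on river]
river: ρ → (18,32,-23)
river: ρ → (-23,14,27)
river: ρ → (27,40,-10)
river: ρ → (-10,40,27)
river: ρ → (27,14,-23)
river: ρ → (-23,32,18)
river: ρ → (18,40,-15)
river: ρ → (-15,50,3)
river: ρ → (3,46,-47)
river: ρ → (-47,48,2)
river: ρ → (2,48,-47)
river: ρ → (-47,46,3)
river: ρ → (3,50,-15)
ρ-cycle length = 14 (tail of 2 descent steps not counted)

14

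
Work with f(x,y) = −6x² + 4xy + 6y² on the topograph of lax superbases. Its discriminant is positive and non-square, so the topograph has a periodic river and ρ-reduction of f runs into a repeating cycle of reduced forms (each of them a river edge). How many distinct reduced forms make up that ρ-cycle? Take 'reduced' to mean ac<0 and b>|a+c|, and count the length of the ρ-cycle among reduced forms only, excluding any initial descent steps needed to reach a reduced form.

D = 160, ⌊√D⌋ = 12
river: ρ → (6,8,-4)
river: ρ → (-4,8,6)
river: ρ → (6,4,-6)
river: ρ → (-6,8,4)
river: ρ → (4,8,-6)
river: ρ → (-6,4,6)
ρ-cycle length = 6 (tail of 0 descent steps not counted)

6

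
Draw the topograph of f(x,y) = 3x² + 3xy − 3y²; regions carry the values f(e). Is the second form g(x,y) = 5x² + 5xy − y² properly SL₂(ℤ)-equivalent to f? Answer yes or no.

D₁ = 45, D₂ = 45
river cycle of f (length 2): (-3, 3, 3), (3, 3, -3)
river cycle of g (length 2): (-1, 5, 5), (5, 5, -1)
cycles differ ⇒ inequivalent

no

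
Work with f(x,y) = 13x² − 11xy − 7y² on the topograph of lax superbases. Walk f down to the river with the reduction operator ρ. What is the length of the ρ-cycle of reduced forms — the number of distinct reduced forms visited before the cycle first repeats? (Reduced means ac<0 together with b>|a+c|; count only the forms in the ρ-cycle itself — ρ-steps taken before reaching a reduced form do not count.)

D = 485, ⌊√D⌋ = 22
descent: ρ → (-7,11,13)  [lands on river]
river: ρ → (13,15,-5)
river: ρ → (-5,15,13)
river: ρ → (13,11,-7)
river: ρ → (-7,17,7)
river: ρ → (7,11,-13)
river: ρ → (-13,15,5)
river: ρ → (5,15,-13)
river: ρ → (-13,11,7)
river: ρ → (7,17,-7)
ρ-cycle length = 10 (tail of 1 descent step not counted)

10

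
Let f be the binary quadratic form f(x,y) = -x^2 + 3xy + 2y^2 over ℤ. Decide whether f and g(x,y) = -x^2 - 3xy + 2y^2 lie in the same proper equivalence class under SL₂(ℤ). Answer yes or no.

D₁ = 17, D₂ = 17
river cycle of f (length 6): (2, 1, -2), (-2, 3, 1), (1, 3, -2), (-2, 1, 2), (2, 3, -1), (-1, 3, 2)
river cycle of g (length 6): (2, 3, -1), (-1, 3, 2), (2, 1, -2), (-2, 3, 1), (1, 3, -2), (-2, 1, 2)
cycles coincide ⇒ equivalent

yes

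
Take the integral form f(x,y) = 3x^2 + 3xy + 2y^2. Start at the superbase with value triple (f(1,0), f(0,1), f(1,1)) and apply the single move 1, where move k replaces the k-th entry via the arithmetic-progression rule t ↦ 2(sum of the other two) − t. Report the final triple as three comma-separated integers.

start (3,2,8) = (f(1,0),f(0,1),f(1,1))
replace slot 1: 2·(2+8) − 3 = 17 → (17,2,8)

17,2,8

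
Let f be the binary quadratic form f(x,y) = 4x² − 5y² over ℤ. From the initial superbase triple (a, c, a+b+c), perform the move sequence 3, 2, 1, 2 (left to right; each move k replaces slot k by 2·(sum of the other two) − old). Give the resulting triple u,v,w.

start (4,-5,-1) = (f(1,0),f(0,1),f(1,1))
replace slot 3: 2·(4+(-5)) − (-1) = -1 → (4,-5,-1)
replace slot 2: 2·(4+(-1)) − (-5) = 11 → (4,11,-1)
replace slot 1: 2·(11+(-1)) − 4 = 16 → (16,11,-1)
replace slot 2: 2·(16+(-1)) − 11 = 19 → (16,19,-1)

16,19,-1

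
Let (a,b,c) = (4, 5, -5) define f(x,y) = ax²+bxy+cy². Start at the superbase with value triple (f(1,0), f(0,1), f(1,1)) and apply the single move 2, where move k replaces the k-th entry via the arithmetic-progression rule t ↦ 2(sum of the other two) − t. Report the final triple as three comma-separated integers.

start (4,-5,4) = (f(1,0),f(0,1),f(1,1))
replace slot 2: 2·(4+4) − (-5) = 21 → (4,21,4)

4,21,4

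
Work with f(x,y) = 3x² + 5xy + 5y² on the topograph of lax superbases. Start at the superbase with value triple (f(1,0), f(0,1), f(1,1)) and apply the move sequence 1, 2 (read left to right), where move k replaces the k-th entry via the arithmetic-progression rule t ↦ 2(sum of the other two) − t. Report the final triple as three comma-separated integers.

start (3,5,13) = (f(1,0),f(0,1),f(1,1))
replace slot 1: 2·(5+13) − 3 = 33 → (33,5,13)
replace slot 2: 2·(33+13) − 5 = 87 → (33,87,13)

33,87,13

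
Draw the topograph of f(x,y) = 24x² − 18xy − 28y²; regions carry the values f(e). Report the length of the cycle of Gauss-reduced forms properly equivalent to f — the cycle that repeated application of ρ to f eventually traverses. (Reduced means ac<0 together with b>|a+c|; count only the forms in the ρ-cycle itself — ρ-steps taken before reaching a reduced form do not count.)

D = 3012, ⌊√D⌋ = 54
descent: ρ → (-28,18,24)  [lands on river]
river: ρ → (24,30,-22)
river: ρ → (-22,14,32)
river: ρ → (32,50,-4)
river: ρ → (-4,54,6)
river: ρ → (6,54,-4)
river: ρ → (-4,50,32)
river: ρ → (32,14,-22)
river: ρ → (-22,30,24)
river: ρ → (24,18,-28)
river: ρ → (-28,38,14)
river: ρ → (14,46,-16)
river: ρ → (-16,50,8)
river: ρ → (8,46,-28)
river: ρ → (-28,10,26)
river: ρ → (26,42,-12)
river: ρ → (-12,54,2)
river: ρ → (2,54,-12)
river: ρ → (-12,42,26)
river: ρ → (26,10,-28)
river: ρ → (-28,46,8)
river: ρ → (8,50,-16)
river: ρ → (-16,46,14)
river: ρ → (14,38,-28)
ρ-cycle length = 24 (tail of 1 descent step not counted)

24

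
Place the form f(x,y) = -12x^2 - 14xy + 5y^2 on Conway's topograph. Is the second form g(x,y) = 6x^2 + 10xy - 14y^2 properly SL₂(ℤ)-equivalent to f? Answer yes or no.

D₁ = 436, D₂ = 436
river cycle of f (length 30): (5, 14, -12), (-12, 10, 7), (7, 18, -4), (-4, 14, 15), (15, 16, -3), (-3, 20, 3), (3, 16, -15), (-15, 14, 4), (4, 18, -7), (-7, 10, 12), … (20 more)
river cycle of g (length 14): (-14, 18, 2), (2, 18, -14), (-14, 10, 6), (6, 14, -10), (-10, 6, 10), (10, 14, -6), (-6, 10, 14), (14, 18, -2), (-2, 18, 14), (14, 10, -6), … (4 more)
cycles differ ⇒ inequivalent

no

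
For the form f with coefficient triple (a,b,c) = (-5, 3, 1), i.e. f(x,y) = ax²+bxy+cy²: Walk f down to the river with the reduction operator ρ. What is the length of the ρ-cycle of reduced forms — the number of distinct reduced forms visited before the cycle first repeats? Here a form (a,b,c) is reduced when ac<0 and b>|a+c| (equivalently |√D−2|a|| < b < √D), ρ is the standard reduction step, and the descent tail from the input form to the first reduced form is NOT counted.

D = 29, ⌊√D⌋ = 5
descent: ρ → (1,5,-1)  [lands on river]
river: ρ → (-1,5,1)
ρ-cycle length = 2 (tail of 1 descent step not counted)

2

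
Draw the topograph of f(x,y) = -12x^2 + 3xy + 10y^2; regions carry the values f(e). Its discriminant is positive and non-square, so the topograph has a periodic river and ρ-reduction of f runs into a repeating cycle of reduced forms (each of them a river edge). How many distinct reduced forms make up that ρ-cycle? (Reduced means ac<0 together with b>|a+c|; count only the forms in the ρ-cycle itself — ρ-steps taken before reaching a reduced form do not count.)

D = 489, ⌊√D⌋ = 22
river: ρ → (10,17,-5)
river: ρ → (-5,13,16)
river: ρ → (16,19,-2)
river: ρ → (-2,21,6)
river: ρ → (6,15,-11)
river: ρ → (-11,7,10)
river: ρ → (10,13,-8)
river: ρ → (-8,19,4)
river: ρ → (4,21,-3)
river: ρ → (-3,21,4)
river: ρ → (4,19,-8)
river: ρ → (-8,13,10)
river: ρ → (10,7,-11)
river: ρ → (-11,15,6)
river: ρ → (6,21,-2)
river: ρ → (-2,19,16)
river: ρ → (16,13,-5)
river: ρ → (-5,17,10)
river: ρ → (10,3,-12)
river: ρ → (-12,21,1)
river: ρ → (1,21,-12)
river: ρ → (-12,3,10)
ρ-cycle length = 22 (tail of 0 descent steps not counted)

22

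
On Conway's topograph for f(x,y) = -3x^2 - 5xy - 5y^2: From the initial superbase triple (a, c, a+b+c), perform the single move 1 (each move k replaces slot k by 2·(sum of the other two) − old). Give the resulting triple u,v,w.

start (-3,-5,-13) = (f(1,0),f(0,1),f(1,1))
replace slot 1: 2·((-5)+(-13)) − (-3) = -33 → (-33,-5,-13)

-33,-5,-13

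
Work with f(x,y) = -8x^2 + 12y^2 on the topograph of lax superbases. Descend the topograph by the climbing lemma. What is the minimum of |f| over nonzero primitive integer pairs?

descent: ρ → (12,0,-8)
descent: ρ → (-8,16,4)  [lands on river]
river: ρ → (4,16,-8)
closes: descent 2, river 2
min |a| on river = 4

4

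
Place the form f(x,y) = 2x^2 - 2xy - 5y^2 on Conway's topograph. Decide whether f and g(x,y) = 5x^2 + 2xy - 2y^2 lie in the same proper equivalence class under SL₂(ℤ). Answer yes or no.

D₁ = 44, D₂ = 44
river cycle of f (length 2): (2, 6, -1), (-1, 6, 2)
river cycle of g (length 2): (-2, 6, 1), (1, 6, -2)
cycles differ ⇒ inequivalent

no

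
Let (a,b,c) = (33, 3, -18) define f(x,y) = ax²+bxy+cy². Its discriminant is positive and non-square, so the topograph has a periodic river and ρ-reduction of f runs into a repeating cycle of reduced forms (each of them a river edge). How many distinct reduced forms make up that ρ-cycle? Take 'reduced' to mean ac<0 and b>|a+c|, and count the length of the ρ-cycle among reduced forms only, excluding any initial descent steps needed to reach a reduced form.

D = 2385, ⌊√D⌋ = 48
descent: ρ → (-18,33,18)  [lands on river]
river: ρ → (18,39,-12)
river: ρ → (-12,33,27)
river: ρ → (27,21,-18)
river: ρ → (-18,15,30)
river: ρ → (30,45,-3)
river: ρ → (-3,45,30)
river: ρ → (30,15,-18)
river: ρ → (-18,21,27)
river: ρ → (27,33,-12)
river: ρ → (-12,39,18)
river: ρ → (18,33,-18)
river: ρ → (-18,39,12)
river: ρ → (12,33,-27)
river: ρ → (-27,21,18)
river: ρ → (18,15,-30)
river: ρ → (-30,45,3)
river: ρ → (3,45,-30)
river: ρ → (-30,15,18)
river: ρ → (18,21,-27)
river: ρ → (-27,33,12)
river: ρ → (12,39,-18)
ρ-cycle length = 22 (tail of 1 descent step not counted)

22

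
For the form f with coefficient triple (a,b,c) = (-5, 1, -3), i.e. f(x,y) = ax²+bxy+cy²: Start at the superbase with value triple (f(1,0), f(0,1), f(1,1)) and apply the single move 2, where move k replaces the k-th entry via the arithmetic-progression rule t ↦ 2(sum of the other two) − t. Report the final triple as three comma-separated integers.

start (-5,-3,-7) = (f(1,0),f(0,1),f(1,1))
replace slot 2: 2·((-5)+(-7)) − (-3) = -21 → (-5,-21,-7)

-5,-21,-7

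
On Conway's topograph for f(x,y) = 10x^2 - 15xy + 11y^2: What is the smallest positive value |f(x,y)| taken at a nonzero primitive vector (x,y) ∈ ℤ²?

translate: b→5 (≡-15 mod 20), so (10,-15,11)→(10,5,6)
flip: (10,5,6)→(6,-5,10)
reduced (well bottom): (6,-5,10) with a≤c, −a<b≤a
well minimum = a = 6

6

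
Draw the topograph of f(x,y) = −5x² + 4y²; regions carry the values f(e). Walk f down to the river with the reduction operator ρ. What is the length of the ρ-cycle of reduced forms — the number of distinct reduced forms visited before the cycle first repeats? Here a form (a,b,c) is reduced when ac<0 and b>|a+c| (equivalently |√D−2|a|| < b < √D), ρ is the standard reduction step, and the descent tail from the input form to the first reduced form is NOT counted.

D = 80, ⌊√D⌋ = 8
descent: ρ → (4,8,-1)  [lands on river]
river: ρ → (-1,8,4)
ρ-cycle length = 2 (tail of 1 descent step not counted)

2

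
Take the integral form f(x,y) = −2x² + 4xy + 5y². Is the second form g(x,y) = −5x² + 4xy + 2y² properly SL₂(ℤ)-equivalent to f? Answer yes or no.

D₁ = 56, D₂ = 56
river cycle of f (length 4): (5, 6, -1), (-1, 6, 5), (5, 4, -2), (-2, 4, 5)
river cycle of g (length 4): (2, 4, -5), (-5, 6, 1), (1, 6, -5), (-5, 4, 2)
cycles differ ⇒ inequivalent

no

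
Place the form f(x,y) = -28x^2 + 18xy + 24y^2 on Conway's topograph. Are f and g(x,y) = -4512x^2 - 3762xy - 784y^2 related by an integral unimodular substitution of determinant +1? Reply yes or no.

D₁ = 3012, D₂ = 3012
river cycle of f (length 24): (24, 30, -22), (-22, 14, 32), (32, 50, -4), (-4, 54, 6), (6, 54, -4), (-4, 50, 32), (32, 14, -22), (-22, 30, 24), (24, 18, -28), (-28, 38, 14), … (14 more)
river cycle of g (length 24): (-22, 14, 32), (32, 50, -4), (-4, 54, 6), (6, 54, -4), (-4, 50, 32), (32, 14, -22), (-22, 30, 24), (24, 18, -28), (-28, 38, 14), (14, 46, -16), … (14 more)
cycles coincide ⇒ equivalent

yes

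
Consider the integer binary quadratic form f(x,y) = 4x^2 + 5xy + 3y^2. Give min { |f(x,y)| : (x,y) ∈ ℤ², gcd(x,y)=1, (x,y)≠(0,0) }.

translate: b→-3 (≡5 mod 8), so (4,5,3)→(4,-3,2)
flip: (4,-3,2)→(2,3,4)
translate: b→-1 (≡3 mod 4), so (2,3,4)→(2,-1,3)
reduced (well bottom): (2,-1,3) with a≤c, −a<b≤a
well minimum = a = 2

2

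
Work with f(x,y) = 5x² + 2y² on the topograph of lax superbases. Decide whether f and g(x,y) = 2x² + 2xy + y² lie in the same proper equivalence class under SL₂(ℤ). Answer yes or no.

D₁ = -40, D₂ = -4
discriminants differ ⇒ not SL₂(ℤ)-equivalent

no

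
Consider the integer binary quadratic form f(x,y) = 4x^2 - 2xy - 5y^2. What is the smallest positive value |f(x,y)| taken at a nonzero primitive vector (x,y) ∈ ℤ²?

descent: ρ → (-5,2,4)  [lands on river]
river: ρ → (4,6,-3)
river: ρ → (-3,6,4)
river: ρ → (4,2,-5)
river: ρ → (-5,8,1)
river: ρ → (1,8,-5)
closes: descent 1, river 6
min |a| on river = 1

1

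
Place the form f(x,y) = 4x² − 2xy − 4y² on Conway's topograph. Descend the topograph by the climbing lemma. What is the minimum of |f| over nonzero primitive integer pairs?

descent: ρ → (-4,2,4)  [lands on river]
river: ρ → (4,6,-2)
river: ρ → (-2,6,4)
river: ρ → (4,2,-4)
river: ρ → (-4,6,2)
river: ρ → (2,6,-4)
closes: descent 1, river 6
min |a| on river = 2

2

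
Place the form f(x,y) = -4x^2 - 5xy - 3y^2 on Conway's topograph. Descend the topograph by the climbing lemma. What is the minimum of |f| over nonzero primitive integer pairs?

translate: b→-3 (≡5 mod 8), so (4,5,3)→(4,-3,2)
flip: (4,-3,2)→(2,3,4)
translate: b→-1 (≡3 mod 4), so (2,3,4)→(2,-1,3)
reduced (well bottom): (2,-1,3) with a≤c, −a<b≤a
well minimum |f| = |-2| = 2 (negative-definite)

2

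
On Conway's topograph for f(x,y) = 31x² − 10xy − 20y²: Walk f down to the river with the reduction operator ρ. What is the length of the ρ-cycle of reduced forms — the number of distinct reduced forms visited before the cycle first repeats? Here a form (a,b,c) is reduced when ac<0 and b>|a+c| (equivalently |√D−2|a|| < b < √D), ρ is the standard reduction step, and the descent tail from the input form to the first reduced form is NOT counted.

D = 2580, ⌊√D⌋ = 50
descent: ρ → (-20,50,1)  [lands on river]
river: ρ → (1,50,-20)
river: ρ → (-20,30,21)
river: ρ → (21,12,-29)
river: ρ → (-29,46,4)
river: ρ → (4,50,-5)
river: ρ → (-5,50,4)
river: ρ → (4,46,-29)
river: ρ → (-29,12,21)
river: ρ → (21,30,-20)
ρ-cycle length = 10 (tail of 1 descent step not counted)

10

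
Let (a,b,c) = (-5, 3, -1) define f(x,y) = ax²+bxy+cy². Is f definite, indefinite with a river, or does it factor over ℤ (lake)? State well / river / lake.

D = b²−4ac = 3² − 4·(-5)·(-1) = -11
D < 0 ⇒ definite ⇒ every region one sign ⇒ single well

well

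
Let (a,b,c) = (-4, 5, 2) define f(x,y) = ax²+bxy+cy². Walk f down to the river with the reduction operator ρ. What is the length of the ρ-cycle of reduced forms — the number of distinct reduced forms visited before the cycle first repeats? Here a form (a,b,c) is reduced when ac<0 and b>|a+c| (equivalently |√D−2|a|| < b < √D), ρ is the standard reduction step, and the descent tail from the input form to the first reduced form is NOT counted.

D = 57, ⌊√D⌋ = 7
river: ρ → (2,7,-1)
river: ρ → (-1,7,2)
river: ρ → (2,5,-4)
river: ρ → (-4,3,3)
river: ρ → (3,3,-4)
river: ρ → (-4,5,2)
ρ-cycle length = 6 (tail of 0 descent steps not counted)

6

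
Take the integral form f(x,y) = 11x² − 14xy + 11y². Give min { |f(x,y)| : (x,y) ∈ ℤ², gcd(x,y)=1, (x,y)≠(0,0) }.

translate: b→8 (≡-14 mod 22), so (11,-14,11)→(11,8,8)
flip: (11,8,8)→(8,-8,11)
translate: b→8 (≡-8 mod 16), so (8,-8,11)→(8,8,11)
reduced (well bottom): (8,8,11) with a≤c, −a<b≤a
well minimum = a = 8

8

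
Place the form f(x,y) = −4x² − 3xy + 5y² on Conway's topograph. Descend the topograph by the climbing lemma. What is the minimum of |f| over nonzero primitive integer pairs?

descent: ρ → (5,3,-4)  [lands on river]
river: ρ → (-4,5,4)
river: ρ → (4,3,-5)
river: ρ → (-5,7,2)
river: ρ → (2,9,-1)
river: ρ → (-1,9,2)
river: ρ → (2,7,-5)
river: ρ → (-5,3,4)
river: ρ → (4,5,-4)
river: ρ → (-4,3,5)
river: ρ → (5,7,-2)
river: ρ → (-2,9,1)
river: ρ → (1,9,-2)
river: ρ → (-2,7,5)
closes: descent 1, river 14
min |a| on river = 1

1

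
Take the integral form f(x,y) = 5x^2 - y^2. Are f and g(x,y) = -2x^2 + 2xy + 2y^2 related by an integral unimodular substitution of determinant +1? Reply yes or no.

D₁ = 20, D₂ = 20
river cycle of f (length 2): (-1, 4, 1), (1, 4, -1)
river cycle of g (length 2): (2, 2, -2), (-2, 2, 2)
cycles differ ⇒ inequivalent

no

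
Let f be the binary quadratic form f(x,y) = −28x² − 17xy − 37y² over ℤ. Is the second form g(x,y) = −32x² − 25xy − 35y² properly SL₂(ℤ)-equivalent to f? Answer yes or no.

D₁ = -3855, D₂ = -3855
f is negative-definite; reduce −f:
−f: reduced (well bottom): (28,17,37) with a≤c, −a<b≤a
flip sign back: reduced form of f is (-28,-17,-37)
g is negative-definite; reduce −g:
−g: reduced (well bottom): (32,25,35) with a≤c, −a<b≤a
flip sign back: reduced form of g is (-32,-25,-35)
reduced forms (-28, -17, -37) vs (-32, -25, -35) ⇒ inequivalent

no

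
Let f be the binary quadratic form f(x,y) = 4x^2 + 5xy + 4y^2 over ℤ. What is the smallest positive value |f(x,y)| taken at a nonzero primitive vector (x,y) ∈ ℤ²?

translate: b→-3 (≡5 mod 8), so (4,5,4)→(4,-3,3)
flip: (4,-3,3)→(3,3,4)
reduced (well bottom): (3,3,4) with a≤c, −a<b≤a
well minimum = a = 3

3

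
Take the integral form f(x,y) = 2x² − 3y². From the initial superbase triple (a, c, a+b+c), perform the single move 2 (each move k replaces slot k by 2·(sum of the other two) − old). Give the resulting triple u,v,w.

start (2,-3,-1) = (f(1,0),f(0,1),f(1,1))
replace slot 2: 2·(2+(-1)) − (-3) = 5 → (2,5,-1)

2,5,-1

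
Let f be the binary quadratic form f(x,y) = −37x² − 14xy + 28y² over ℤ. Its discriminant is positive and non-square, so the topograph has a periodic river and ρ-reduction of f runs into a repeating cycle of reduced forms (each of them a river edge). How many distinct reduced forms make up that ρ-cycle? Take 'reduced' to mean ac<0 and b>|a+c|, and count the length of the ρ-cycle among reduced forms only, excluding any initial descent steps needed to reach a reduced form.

D = 4340, ⌊√D⌋ = 65
descent: ρ → (28,14,-37)  [lands on river]
river: ρ → (-37,60,5)
river: ρ → (5,60,-37)
river: ρ → (-37,14,28)
river: ρ → (28,42,-23)
river: ρ → (-23,50,20)
river: ρ → (20,30,-43)
river: ρ → (-43,56,7)
river: ρ → (7,56,-43)
river: ρ → (-43,30,20)
river: ρ → (20,50,-23)
river: ρ → (-23,42,28)
ρ-cycle length = 12 (tail of 1 descent step not counted)

12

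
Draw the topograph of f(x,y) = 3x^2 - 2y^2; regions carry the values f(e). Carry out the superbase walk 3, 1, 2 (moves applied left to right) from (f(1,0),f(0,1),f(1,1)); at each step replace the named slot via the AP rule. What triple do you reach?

start (3,-2,1) = (f(1,0),f(0,1),f(1,1))
replace slot 3: 2·(3+(-2)) − 1 = 1 → (3,-2,1)
replace slot 1: 2·((-2)+1) − 3 = -5 → (-5,-2,1)
replace slot 2: 2·((-5)+1) − (-2) = -6 → (-5,-6,1)

-5,-6,1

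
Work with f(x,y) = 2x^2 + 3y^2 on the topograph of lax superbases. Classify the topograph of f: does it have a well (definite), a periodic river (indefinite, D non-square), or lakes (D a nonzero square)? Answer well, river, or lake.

D = b²−4ac = 0² − 4·2·3 = -24
D < 0 ⇒ definite ⇒ every region one sign ⇒ single well

well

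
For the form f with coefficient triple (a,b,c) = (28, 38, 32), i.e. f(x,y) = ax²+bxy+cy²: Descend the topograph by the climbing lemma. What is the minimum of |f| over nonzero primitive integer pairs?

translate: b→-18 (≡38 mod 56), so (28,38,32)→(28,-18,22)
flip: (28,-18,22)→(22,18,28)
reduced (well bottom): (22,18,28) with a≤c, −a<b≤a
well minimum = a = 22

22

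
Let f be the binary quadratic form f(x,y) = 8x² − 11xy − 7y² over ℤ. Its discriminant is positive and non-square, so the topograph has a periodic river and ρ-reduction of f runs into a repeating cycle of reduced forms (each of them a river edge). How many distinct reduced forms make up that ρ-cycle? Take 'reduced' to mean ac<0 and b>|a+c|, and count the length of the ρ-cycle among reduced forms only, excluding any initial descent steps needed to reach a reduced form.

D = 345, ⌊√D⌋ = 18
descent: ρ → (-7,11,8)  [lands on river]
river: ρ → (8,5,-10)
river: ρ → (-10,15,3)
river: ρ → (3,15,-10)
river: ρ → (-10,5,8)
river: ρ → (8,11,-7)
river: ρ → (-7,17,2)
river: ρ → (2,15,-15)
river: ρ → (-15,15,2)
river: ρ → (2,17,-7)
ρ-cycle length = 10 (tail of 1 descent step not counted)

10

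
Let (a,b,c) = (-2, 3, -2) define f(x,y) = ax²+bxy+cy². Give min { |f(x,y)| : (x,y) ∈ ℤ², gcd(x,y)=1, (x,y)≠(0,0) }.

translate: b→1 (≡-3 mod 4), so (2,-3,2)→(2,1,1)
flip: (2,1,1)→(1,-1,2)
translate: b→1 (≡-1 mod 2), so (1,-1,2)→(1,1,2)
reduced (well bottom): (1,1,2) with a≤c, −a<b≤a
well minimum |f| = |-1| = 1 (negative-definite)

1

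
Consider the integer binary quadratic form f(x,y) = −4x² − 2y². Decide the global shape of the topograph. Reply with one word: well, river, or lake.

D = b²−4ac = 0² − 4·(-4)·(-2) = -32
D < 0 ⇒ definite ⇒ every region one sign ⇒ single well

well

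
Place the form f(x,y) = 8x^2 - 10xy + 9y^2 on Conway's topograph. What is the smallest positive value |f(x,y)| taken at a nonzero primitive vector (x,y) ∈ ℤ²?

translate: b→6 (≡-10 mod 16), so (8,-10,9)→(8,6,7)
flip: (8,6,7)→(7,-6,8)
reduced (well bottom): (7,-6,8) with a≤c, −a<b≤a
well minimum = a = 7

7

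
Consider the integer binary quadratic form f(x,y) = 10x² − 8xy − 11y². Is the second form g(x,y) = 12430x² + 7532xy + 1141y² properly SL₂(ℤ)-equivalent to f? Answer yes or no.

D₁ = 504, D₂ = 504
river cycle of f (length 10): (-11, 8, 10), (10, 12, -9), (-9, 6, 13), (13, 20, -2), (-2, 20, 13), (13, 6, -9), (-9, 12, 10), (10, 8, -11), (-11, 14, 7), (7, 14, -11)
river cycle of g (length 10): (10, 12, -9), (-9, 6, 13), (13, 20, -2), (-2, 20, 13), (13, 6, -9), (-9, 12, 10), (10, 8, -11), (-11, 14, 7), (7, 14, -11), (-11, 8, 10)
cycles coincide ⇒ equivalent

yes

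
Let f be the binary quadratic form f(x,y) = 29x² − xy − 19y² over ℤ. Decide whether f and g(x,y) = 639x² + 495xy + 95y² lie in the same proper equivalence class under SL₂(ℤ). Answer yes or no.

D₁ = 2205, D₂ = 2205
river cycle of f (length 4): (-19, 39, 9), (9, 33, -31), (-31, 29, 11), (11, 37, -19)
river cycle of g (length 4): (9, 33, -31), (-31, 29, 11), (11, 37, -19), (-19, 39, 9)
cycles coincide ⇒ equivalent

yes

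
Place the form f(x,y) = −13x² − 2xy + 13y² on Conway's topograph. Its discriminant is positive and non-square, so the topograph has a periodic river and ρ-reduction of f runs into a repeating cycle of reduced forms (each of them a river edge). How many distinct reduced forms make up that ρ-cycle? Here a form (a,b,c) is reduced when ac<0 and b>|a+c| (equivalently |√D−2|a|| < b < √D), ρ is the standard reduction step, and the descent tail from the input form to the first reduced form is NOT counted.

D = 680, ⌊√D⌋ = 26
descent: ρ → (13,2,-13)  [lands on river]
river: ρ → (-13,24,2)
river: ρ → (2,24,-13)
river: ρ → (-13,2,13)
river: ρ → (13,24,-2)
river: ρ → (-2,24,13)
ρ-cycle length = 6 (tail of 1 descent step not counted)

6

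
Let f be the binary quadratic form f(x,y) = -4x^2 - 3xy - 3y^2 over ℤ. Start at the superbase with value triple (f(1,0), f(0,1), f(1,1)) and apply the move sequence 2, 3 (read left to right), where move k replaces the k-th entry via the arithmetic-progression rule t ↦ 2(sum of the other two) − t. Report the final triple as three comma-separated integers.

start (-4,-3,-10) = (f(1,0),f(0,1),f(1,1))
replace slot 2: 2·((-4)+(-10)) − (-3) = -25 → (-4,-25,-10)
replace slot 3: 2·((-4)+(-25)) − (-10) = -48 → (-4,-25,-48)

-4,-25,-48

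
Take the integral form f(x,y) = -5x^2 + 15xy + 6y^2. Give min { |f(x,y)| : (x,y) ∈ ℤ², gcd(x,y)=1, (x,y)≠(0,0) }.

river: ρ → (6,9,-11)
river: ρ → (-11,13,4)
river: ρ → (4,11,-14)
river: ρ → (-14,17,1)
river: ρ → (1,17,-14)
river: ρ → (-14,11,4)
river: ρ → (4,13,-11)
river: ρ → (-11,9,6)
river: ρ → (6,15,-5)
river: ρ → (-5,15,6)
closes: descent 0, river 10
min |a| on river = 1

1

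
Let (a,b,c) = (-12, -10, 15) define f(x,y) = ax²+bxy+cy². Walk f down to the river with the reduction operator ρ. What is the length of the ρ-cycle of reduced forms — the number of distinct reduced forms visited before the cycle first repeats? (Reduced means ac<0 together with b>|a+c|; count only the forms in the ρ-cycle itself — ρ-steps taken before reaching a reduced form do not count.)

D = 820, ⌊√D⌋ = 28
descent: ρ → (15,10,-12)  [lands on river]
river: ρ → (-12,14,13)
river: ρ → (13,12,-13)
river: ρ → (-13,14,12)
river: ρ → (12,10,-15)
river: ρ → (-15,20,7)
river: ρ → (7,22,-12)
river: ρ → (-12,26,3)
river: ρ → (3,28,-3)
river: ρ → (-3,26,12)
river: ρ → (12,22,-7)
river: ρ → (-7,20,15)
ρ-cycle length = 12 (tail of 1 descent step not counted)

12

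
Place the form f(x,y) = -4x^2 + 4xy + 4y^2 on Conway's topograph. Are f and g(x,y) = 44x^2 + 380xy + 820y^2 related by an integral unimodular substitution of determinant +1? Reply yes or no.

D₁ = 80, D₂ = 80
river cycle of f (length 2): (4, 4, -4), (-4, 4, 4)
river cycle of g (length 2): (4, 4, -4), (-4, 4, 4)
cycles coincide ⇒ equivalent

yes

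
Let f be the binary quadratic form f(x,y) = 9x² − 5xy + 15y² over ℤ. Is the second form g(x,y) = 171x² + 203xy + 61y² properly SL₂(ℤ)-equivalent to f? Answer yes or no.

D₁ = -515, D₂ = -515
f: reduced (well bottom): (9,-5,15) with a≤c, −a<b≤a
g: translate: b→-139 (≡203 mod 342), so (171,203,61)→(171,-139,29)
g: flip: (171,-139,29)→(29,139,171)
g: translate: b→23 (≡139 mod 58), so (29,139,171)→(29,23,9)
g: flip: (29,23,9)→(9,-23,29)
g: translate: b→-5 (≡-23 mod 18), so (9,-23,29)→(9,-5,15)
g: reduced (well bottom): (9,-5,15) with a≤c, −a<b≤a
reduced forms (9, -5, 15) vs (9, -5, 15) ⇒ equivalent

yes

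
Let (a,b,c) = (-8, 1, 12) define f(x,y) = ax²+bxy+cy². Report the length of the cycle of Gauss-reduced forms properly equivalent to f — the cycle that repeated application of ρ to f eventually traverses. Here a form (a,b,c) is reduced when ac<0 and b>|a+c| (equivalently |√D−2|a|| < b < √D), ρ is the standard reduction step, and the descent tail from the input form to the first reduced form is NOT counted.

D = 385, ⌊√D⌋ = 19
descent: ρ → (12,-1,-8)
descent: ρ → (-8,17,3)  [lands on river]
river: ρ → (3,19,-2)
river: ρ → (-2,17,12)
river: ρ → (12,7,-7)
river: ρ → (-7,7,12)
river: ρ → (12,17,-2)
river: ρ → (-2,19,3)
river: ρ → (3,17,-8)
river: ρ → (-8,15,5)
river: ρ → (5,15,-8)
ρ-cycle length = 10 (tail of 2 descent steps not counted)

10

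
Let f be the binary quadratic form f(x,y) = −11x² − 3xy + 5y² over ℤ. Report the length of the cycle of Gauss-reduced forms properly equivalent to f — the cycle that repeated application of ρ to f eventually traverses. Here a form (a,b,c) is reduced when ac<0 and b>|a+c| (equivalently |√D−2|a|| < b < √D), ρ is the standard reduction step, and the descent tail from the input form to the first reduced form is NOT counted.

D = 229, ⌊√D⌋ = 15
descent: ρ → (5,13,-3)  [lands on river]
river: ρ → (-3,11,9)
river: ρ → (9,7,-5)
river: ρ → (-5,13,3)
river: ρ → (3,11,-9)
river: ρ → (-9,7,5)
ρ-cycle length = 6 (tail of 1 descent step not counted)

6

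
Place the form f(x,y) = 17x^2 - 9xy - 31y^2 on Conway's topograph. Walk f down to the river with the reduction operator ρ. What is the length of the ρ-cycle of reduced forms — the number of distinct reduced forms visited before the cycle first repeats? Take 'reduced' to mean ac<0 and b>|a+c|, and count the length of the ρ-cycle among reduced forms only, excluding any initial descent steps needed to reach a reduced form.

D = 2189, ⌊√D⌋ = 46
descent: ρ → (-31,9,17)
descent: ρ → (17,25,-23)  [lands on river]
river: ρ → (-23,21,19)
river: ρ → (19,17,-25)
river: ρ → (-25,33,11)
river: ρ → (11,33,-25)
river: ρ → (-25,17,19)
river: ρ → (19,21,-23)
river: ρ → (-23,25,17)
river: ρ → (17,43,-5)
river: ρ → (-5,37,41)
river: ρ → (41,45,-1)
river: ρ → (-1,45,41)
river: ρ → (41,37,-5)
river: ρ → (-5,43,17)
ρ-cycle length = 14 (tail of 2 descent steps not counted)

14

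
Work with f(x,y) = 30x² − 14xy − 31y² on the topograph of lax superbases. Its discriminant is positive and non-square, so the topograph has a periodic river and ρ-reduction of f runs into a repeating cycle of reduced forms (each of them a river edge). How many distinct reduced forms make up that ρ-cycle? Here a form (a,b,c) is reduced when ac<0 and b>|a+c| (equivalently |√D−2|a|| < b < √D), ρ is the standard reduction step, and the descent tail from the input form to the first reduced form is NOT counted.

D = 3916, ⌊√D⌋ = 62
descent: ρ → (-31,14,30)  [lands on river]
river: ρ → (30,46,-15)
river: ρ → (-15,44,33)
river: ρ → (33,22,-26)
river: ρ → (-26,30,29)
river: ρ → (29,28,-27)
river: ρ → (-27,26,30)
river: ρ → (30,34,-23)
river: ρ → (-23,58,6)
river: ρ → (6,62,-3)
river: ρ → (-3,58,46)
river: ρ → (46,34,-15)
river: ρ → (-15,56,13)
river: ρ → (13,48,-31)
ρ-cycle length = 14 (tail of 1 descent step not counted)

14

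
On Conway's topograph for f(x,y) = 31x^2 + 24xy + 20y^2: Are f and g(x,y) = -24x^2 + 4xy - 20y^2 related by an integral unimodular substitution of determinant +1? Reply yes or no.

D₁ = -1904, D₂ = -1904
f: flip: (31,24,20)→(20,-24,31)
f: translate: b→16 (≡-24 mod 40), so (20,-24,31)→(20,16,27)
f: reduced (well bottom): (20,16,27) with a≤c, −a<b≤a
g is negative-definite; reduce −g:
−g: flip: (24,-4,20)→(20,4,24)
−g: reduced (well bottom): (20,4,24) with a≤c, −a<b≤a
flip sign back: reduced form of g is (-20,-4,-24)
reduced forms (20, 16, 27) vs (-20, -4, -24) ⇒ inequivalent

no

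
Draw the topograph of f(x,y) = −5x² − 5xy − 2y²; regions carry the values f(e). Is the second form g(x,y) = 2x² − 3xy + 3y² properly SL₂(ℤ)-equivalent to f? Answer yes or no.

D₁ = -15, D₂ = -15
f is negative-definite; reduce −f:
−f: flip: (5,5,2)→(2,-5,5)
−f: translate: b→-1 (≡-5 mod 4), so (2,-5,5)→(2,-1,2)
−f: flip: (2,-1,2)→(2,1,2)
−f: reduced (well bottom): (2,1,2) with a≤c, −a<b≤a
flip sign back: reduced form of f is (-2,-1,-2)
g: translate: b→1 (≡-3 mod 4), so (2,-3,3)→(2,1,2)
g: reduced (well bottom): (2,1,2) with a≤c, −a<b≤a
reduced forms (-2, -1, -2) vs (2, 1, 2) ⇒ inequivalent

no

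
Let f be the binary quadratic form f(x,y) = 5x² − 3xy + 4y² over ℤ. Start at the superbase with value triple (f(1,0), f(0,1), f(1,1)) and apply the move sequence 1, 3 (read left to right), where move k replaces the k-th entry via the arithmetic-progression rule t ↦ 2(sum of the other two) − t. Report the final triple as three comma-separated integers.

start (5,4,6) = (f(1,0),f(0,1),f(1,1))
replace slot 1: 2·(4+6) − 5 = 15 → (15,4,6)
replace slot 3: 2·(15+4) − 6 = 32 → (15,4,32)

15,4,32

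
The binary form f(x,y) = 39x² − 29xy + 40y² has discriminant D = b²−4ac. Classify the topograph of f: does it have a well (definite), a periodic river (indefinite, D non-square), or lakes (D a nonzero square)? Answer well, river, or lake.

D = b²−4ac = (-29)² − 4·39·40 = -5399
D < 0 ⇒ definite ⇒ every region one sign ⇒ single well

well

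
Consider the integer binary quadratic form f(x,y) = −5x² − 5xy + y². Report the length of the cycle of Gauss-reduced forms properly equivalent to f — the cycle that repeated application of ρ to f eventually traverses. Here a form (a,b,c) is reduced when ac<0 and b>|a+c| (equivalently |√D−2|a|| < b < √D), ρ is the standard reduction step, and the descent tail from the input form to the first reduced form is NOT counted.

D = 45, ⌊√D⌋ = 6
descent: ρ → (1,5,-5)  [lands on river]
river: ρ → (-5,5,1)
ρ-cycle length = 2 (tail of 1 descent step not counted)

2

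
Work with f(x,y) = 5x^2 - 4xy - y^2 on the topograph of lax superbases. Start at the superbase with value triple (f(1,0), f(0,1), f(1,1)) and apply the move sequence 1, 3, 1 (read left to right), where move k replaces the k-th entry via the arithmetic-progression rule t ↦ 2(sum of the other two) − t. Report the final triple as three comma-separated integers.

start (5,-1,0) = (f(1,0),f(0,1),f(1,1))
replace slot 1: 2·((-1)+0) − 5 = -7 → (-7,-1,0)
replace slot 3: 2·((-7)+(-1)) − 0 = -16 → (-7,-1,-16)
replace slot 1: 2·((-1)+(-16)) − (-7) = -27 → (-27,-1,-16)

-27,-1,-16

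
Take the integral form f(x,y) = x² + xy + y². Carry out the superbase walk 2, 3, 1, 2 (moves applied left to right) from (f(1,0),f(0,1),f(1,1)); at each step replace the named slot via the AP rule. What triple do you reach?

start (1,1,3) = (f(1,0),f(0,1),f(1,1))
replace slot 2: 2·(1+3) − 1 = 7 → (1,7,3)
replace slot 3: 2·(1+7) − 3 = 13 → (1,7,13)
replace slot 1: 2·(7+13) − 1 = 39 → (39,7,13)
replace slot 2: 2·(39+13) − 7 = 97 → (39,97,13)

39,97,13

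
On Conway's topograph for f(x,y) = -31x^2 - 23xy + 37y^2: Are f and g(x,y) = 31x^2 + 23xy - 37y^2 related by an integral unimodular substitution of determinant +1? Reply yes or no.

D₁ = 5117, D₂ = 5117
river cycle of f (length 10): (37, 23, -31), (-31, 39, 29), (29, 19, -41), (-41, 63, 7), (7, 63, -41), (-41, 19, 29), (29, 39, -31), (-31, 23, 37), (37, 51, -17), (-17, 51, 37)
river cycle of g (length 10): (-37, 51, 17), (17, 51, -37), (-37, 23, 31), (31, 39, -29), (-29, 19, 41), (41, 63, -7), (-7, 63, 41), (41, 19, -29), (-29, 39, 31), (31, 23, -37)
cycles differ ⇒ inequivalent

no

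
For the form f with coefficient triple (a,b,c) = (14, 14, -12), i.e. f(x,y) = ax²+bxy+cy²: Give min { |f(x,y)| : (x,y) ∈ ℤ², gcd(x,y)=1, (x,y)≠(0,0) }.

river: ρ → (-12,10,16)
river: ρ → (16,22,-6)
river: ρ → (-6,26,8)
river: ρ → (8,22,-12)
river: ρ → (-12,26,4)
river: ρ → (4,22,-24)
river: ρ → (-24,26,2)
river: ρ → (2,26,-24)
river: ρ → (-24,22,4)
river: ρ → (4,26,-12)
river: ρ → (-12,22,8)
river: ρ → (8,26,-6)
river: ρ → (-6,22,16)
river: ρ → (16,10,-12)
river: ρ → (-12,14,14)
river: ρ → (14,14,-12)
closes: descent 0, river 16
min |a| on river = 2

2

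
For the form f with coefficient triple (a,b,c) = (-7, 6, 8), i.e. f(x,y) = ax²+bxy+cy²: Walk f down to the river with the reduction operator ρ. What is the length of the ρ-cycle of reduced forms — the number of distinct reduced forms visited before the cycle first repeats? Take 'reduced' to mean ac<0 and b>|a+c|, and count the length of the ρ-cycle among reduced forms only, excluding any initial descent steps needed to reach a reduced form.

D = 260, ⌊√D⌋ = 16
river: ρ → (8,10,-5)
river: ρ → (-5,10,8)
river: ρ → (8,6,-7)
river: ρ → (-7,8,7)
river: ρ → (7,6,-8)
river: ρ → (-8,10,5)
river: ρ → (5,10,-8)
river: ρ → (-8,6,7)
river: ρ → (7,8,-7)
river: ρ → (-7,6,8)
ρ-cycle length = 10 (tail of 0 descent steps not counted)

10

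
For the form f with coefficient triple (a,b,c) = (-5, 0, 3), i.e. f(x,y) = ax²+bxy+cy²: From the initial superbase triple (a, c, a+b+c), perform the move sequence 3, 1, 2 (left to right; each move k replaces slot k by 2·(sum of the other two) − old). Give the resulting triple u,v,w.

start (-5,3,-2) = (f(1,0),f(0,1),f(1,1))
replace slot 3: 2·((-5)+3) − (-2) = -2 → (-5,3,-2)
replace slot 1: 2·(3+(-2)) − (-5) = 7 → (7,3,-2)
replace slot 2: 2·(7+(-2)) − 3 = 7 → (7,7,-2)

7,7,-2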